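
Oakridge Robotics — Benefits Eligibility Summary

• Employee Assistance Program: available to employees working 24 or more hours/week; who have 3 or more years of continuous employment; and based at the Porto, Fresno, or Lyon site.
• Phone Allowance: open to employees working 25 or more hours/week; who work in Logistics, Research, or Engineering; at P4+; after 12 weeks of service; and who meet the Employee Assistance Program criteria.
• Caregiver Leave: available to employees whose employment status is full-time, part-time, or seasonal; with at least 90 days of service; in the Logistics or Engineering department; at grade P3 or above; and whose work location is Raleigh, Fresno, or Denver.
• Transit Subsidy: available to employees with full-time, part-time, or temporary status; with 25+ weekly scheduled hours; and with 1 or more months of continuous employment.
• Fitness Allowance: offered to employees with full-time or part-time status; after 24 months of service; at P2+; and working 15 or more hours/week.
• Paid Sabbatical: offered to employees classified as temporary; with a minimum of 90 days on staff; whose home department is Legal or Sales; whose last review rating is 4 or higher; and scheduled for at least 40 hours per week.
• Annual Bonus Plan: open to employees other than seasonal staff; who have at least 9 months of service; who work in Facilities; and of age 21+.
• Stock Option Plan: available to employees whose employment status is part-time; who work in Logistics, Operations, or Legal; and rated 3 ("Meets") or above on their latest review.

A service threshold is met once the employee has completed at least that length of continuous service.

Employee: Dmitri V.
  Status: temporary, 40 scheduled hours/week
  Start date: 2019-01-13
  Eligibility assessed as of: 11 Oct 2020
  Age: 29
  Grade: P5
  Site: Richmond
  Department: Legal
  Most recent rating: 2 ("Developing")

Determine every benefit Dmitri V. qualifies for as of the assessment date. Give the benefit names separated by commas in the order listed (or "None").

Transit Subsidy

Service from 2019-01-13 to 11 Oct 2020: 637 days.
Employee Assistance Program — 40 hrs/wk ≥ 24 ✓; service 637 days < 3 years (≈1095 days) ✗ → not eligible.
Phone Allowance — 40 hrs/wk ≥ 25 ✓; dept Legal ✗ → not eligible.
Caregiver Leave — status temporary ✗ (requires full-time, part-time, or seasonal) → not eligible.
Transit Subsidy — status temporary ✓; 40 hrs/wk ≥ 25 ✓; service 637 days ≥ 1 month (≈30 days) ✓ → eligible.
Fitness Allowance — status temporary ✗ (requires full-time or part-time) → not eligible.
Paid Sabbatical — status temporary ✓; service 637 days ≥ 90 days ✓; dept Legal ✓; rating 2 < 4 ✗ → not eligible.
Annual Bonus Plan — status temporary ✓ (not excluded); service 637 days ≥ 9 months (≈270 days) ✓; dept Legal ✗ → not eligible.
Stock Option Plan — status temporary ✗ (requires part-time) → not eligible.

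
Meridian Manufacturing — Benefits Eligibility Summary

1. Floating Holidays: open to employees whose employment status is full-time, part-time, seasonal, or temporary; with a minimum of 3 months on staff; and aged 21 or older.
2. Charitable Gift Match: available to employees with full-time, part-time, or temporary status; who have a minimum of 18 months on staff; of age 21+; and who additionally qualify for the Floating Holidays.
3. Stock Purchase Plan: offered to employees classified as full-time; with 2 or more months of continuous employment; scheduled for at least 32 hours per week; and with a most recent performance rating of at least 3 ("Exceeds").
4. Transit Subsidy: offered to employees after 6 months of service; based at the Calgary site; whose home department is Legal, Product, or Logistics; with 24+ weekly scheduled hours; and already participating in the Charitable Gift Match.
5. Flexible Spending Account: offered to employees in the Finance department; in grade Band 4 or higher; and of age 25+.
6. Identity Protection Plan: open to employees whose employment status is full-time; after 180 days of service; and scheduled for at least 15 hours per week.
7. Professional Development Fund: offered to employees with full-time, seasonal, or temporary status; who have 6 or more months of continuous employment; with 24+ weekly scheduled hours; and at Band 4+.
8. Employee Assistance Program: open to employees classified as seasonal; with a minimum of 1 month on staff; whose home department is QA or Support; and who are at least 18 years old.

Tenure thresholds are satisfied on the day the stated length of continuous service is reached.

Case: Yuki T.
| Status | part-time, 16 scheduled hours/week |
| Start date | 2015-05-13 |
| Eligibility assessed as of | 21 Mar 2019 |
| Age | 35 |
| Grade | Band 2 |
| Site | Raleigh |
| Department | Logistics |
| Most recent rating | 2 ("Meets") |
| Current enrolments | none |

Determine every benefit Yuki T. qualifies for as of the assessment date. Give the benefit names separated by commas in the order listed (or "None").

Service from 2015-05-13 to 21 Mar 2019: 1408 days.
Floating Holidays — status part-time ✓; service 1408 days ≥ 3 months (≈90 days) ✓; age 35 ≥ 21 ✓ → eligible.
Charitable Gift Match — status part-time ✓; service 1408 days ≥ 18 months (≈540 days) ✓; age 35 ≥ 21 ✓; eligible for Floating Holidays ✓ → eligible.
Stock Purchase Plan — status part-time ✗ (requires full-time) → not eligible.
Transit Subsidy — service 1408 days ≥ 6 months (≈180 days) ✓; site Raleigh ✗ (not Calgary) → not eligible.
Flexible Spending Account — dept Logistics ✗ → not eligible.
Identity Protection Plan — status part-time ✗ (requires full-time) → not eligible.
Professional Development Fund — status part-time ✗ (requires full-time, seasonal, or temporary) → not eligible.
Employee Assistance Program — status part-time ✗ (requires seasonal) → not eligible.

Floating Holidays, Charitable Gift Match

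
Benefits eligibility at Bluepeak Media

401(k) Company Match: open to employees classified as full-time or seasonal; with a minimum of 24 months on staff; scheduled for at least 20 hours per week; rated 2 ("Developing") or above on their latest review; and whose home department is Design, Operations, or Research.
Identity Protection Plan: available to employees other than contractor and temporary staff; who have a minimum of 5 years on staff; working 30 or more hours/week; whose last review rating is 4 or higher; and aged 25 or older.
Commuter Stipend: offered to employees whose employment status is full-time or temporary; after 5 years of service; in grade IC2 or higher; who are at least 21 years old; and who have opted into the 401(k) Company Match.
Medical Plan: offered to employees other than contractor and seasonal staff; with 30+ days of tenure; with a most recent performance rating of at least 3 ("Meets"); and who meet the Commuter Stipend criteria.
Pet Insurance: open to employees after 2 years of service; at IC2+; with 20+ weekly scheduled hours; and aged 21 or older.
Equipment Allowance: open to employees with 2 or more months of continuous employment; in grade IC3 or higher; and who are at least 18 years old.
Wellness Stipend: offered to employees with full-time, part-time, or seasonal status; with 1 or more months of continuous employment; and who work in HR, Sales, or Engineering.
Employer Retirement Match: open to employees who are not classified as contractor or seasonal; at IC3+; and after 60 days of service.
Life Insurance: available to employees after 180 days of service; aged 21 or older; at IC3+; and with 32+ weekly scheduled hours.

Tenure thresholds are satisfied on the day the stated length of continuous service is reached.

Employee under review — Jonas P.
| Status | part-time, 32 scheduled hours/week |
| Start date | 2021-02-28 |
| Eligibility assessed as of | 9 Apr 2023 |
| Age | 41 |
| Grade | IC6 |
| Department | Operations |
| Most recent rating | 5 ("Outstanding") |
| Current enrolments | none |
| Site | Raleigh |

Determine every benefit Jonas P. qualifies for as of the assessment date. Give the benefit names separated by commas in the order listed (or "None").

Pet Insurance, Equipment Allowance, Employer Retirement Match, Life Insurance

Service from 2021-02-28 to 9 Apr 2023: 770 days.
401(k) Company Match — status part-time ✗ (requires full-time or seasonal) → not eligible.
Identity Protection Plan — status part-time ✓ (not excluded); service 770 days < 5 years (≈1825 days) ✗ → not eligible.
Commuter Stipend — status part-time ✗ (requires full-time or temporary) → not eligible.
Medical Plan — status part-time ✓ (not excluded); service 770 days ≥ 30 days ✓; rating 5 ≥ 3 ✓; not eligible for Commuter Stipend ✗ → not eligible.
Pet Insurance — service 770 days ≥ 2 years (≈730 days) ✓; grade IC6 ≥ IC2 ✓; 32 hrs/wk ≥ 20 ✓; age 41 ≥ 21 ✓ → eligible.
Equipment Allowance — service 770 days ≥ 2 months (≈60 days) ✓; grade IC6 ≥ IC3 ✓; age 41 ≥ 18 ✓ → eligible.
Wellness Stipend — status part-time ✓; service 770 days ≥ 1 month (≈30 days) ✓; dept Operations ✗ → not eligible.
Employer Retirement Match — status part-time ✓ (not excluded); grade IC6 ≥ IC3 ✓; service 770 days ≥ 60 days ✓ → eligible.
Life Insurance — service 770 days ≥ 180 days ✓; age 41 ≥ 21 ✓; grade IC6 ≥ IC3 ✓; 32 hrs/wk ≥ 32 ✓ → eligible.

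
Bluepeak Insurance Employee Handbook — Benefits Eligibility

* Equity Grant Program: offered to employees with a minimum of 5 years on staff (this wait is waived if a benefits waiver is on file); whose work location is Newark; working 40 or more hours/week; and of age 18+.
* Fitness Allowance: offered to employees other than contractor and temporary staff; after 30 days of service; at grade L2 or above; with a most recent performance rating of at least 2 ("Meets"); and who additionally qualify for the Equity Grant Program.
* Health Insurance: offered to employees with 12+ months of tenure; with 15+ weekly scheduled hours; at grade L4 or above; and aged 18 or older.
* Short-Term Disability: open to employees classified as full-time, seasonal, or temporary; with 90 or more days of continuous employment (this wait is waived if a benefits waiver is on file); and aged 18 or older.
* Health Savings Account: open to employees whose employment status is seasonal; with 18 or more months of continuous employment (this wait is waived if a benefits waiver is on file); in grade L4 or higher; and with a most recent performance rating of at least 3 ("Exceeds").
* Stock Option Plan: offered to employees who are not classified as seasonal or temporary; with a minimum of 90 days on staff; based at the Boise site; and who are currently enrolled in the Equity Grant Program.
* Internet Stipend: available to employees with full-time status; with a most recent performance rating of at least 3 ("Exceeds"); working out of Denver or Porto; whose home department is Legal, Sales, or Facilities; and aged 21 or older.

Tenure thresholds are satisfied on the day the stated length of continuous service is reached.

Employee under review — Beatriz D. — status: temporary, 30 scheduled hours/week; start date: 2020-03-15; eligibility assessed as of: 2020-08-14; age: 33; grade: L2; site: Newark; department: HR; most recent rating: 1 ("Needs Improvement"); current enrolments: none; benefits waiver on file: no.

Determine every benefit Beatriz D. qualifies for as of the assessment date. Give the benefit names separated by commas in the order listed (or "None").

Service from 2020-03-15 to 2020-08-14: 152 days.
Equity Grant Program — no waiver, service 152 days < 5 years (≈1825 days) ✗ → not eligible.
Fitness Allowance — status temporary ✗ (excluded) → not eligible.
Health Insurance — service 152 days < 12 months (≈360 days) ✗ → not eligible.
Short-Term Disability — status temporary ✓; no waiver, service 152 days ≥ 90 days ✓; age 33 ≥ 18 ✓ → eligible.
Health Savings Account — status temporary ✗ (requires seasonal) → not eligible.
Stock Option Plan — status temporary ✗ (excluded) → not eligible.
Internet Stipend — status temporary ✗ (requires full-time) → not eligible.

Short-Term Disability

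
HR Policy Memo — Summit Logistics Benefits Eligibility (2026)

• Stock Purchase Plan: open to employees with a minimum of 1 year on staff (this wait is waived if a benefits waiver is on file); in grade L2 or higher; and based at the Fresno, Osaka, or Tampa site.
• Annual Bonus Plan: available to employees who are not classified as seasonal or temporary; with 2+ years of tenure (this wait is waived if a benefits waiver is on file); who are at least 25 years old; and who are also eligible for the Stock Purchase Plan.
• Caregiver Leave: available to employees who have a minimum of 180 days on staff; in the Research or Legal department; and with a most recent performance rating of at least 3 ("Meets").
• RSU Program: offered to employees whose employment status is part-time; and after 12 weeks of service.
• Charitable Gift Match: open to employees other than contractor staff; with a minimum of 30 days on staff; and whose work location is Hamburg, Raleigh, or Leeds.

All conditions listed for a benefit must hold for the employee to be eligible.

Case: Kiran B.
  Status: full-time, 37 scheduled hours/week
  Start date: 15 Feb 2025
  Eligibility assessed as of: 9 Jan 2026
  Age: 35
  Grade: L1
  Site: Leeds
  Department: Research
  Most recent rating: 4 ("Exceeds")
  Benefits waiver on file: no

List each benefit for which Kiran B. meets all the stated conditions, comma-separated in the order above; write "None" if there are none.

Caregiver Leave, Charitable Gift Match

Service from 15 Feb 2025 to 9 Jan 2026: 328 days.
Stock Purchase Plan — no waiver, service 328 days < 1 year (≈365 days) ✗ → not eligible.
Annual Bonus Plan — status full-time ✓ (not excluded); no waiver, service 328 days < 2 years (≈730 days) ✗ → not eligible.
Caregiver Leave — service 328 days ≥ 180 days ✓; dept Research ✓; rating 4 ≥ 3 ✓ → eligible.
RSU Program — status full-time ✗ (requires part-time) → not eligible.
Charitable Gift Match — status full-time ✓ (not excluded); service 328 days ≥ 30 days ✓; site Leeds ✓ → eligible.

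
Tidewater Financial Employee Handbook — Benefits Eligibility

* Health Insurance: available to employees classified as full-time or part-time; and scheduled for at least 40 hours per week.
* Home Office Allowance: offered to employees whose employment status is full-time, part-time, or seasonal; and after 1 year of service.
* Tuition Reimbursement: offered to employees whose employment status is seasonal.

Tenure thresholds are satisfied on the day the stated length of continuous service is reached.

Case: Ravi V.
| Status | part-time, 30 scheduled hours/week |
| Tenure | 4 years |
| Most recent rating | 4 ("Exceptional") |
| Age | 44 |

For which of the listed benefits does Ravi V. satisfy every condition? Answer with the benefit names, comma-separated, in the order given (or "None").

Health Insurance — status part-time ✓; 30 hrs/wk < 40 ✗ → not eligible.
Home Office Allowance — status part-time ✓; service 4 years ≥ 1 year ✓ → eligible.
Tuition Reimbursement — status part-time ✗ (requires seasonal) → not eligible.

Home Office Allowance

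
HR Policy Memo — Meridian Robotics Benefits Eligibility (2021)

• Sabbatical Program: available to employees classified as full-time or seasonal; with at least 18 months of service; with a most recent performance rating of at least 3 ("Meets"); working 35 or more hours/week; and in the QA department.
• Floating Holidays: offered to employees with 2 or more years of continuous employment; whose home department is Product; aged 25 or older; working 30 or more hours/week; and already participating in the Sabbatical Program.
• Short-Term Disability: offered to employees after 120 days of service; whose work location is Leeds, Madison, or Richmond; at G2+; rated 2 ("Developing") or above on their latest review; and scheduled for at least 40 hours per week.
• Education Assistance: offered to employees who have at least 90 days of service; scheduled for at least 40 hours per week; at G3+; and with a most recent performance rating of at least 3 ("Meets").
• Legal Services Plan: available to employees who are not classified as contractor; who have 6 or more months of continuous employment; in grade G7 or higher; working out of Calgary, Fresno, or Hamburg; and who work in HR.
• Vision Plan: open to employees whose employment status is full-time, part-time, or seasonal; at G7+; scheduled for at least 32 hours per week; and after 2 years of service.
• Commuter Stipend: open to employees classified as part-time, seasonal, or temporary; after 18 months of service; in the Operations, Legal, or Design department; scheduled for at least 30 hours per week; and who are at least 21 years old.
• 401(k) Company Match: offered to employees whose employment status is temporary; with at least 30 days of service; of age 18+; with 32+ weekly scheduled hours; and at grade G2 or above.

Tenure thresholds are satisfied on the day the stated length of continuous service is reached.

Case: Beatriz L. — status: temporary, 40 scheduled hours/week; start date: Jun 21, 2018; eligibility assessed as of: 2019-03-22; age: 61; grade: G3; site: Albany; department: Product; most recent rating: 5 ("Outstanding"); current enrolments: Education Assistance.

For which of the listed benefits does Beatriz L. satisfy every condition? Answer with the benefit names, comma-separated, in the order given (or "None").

Education Assistance, 401(k) Company Match

Service from Jun 21, 2018 to 2019-03-22: 274 days.
Sabbatical Program — status temporary ✗ (requires full-time or seasonal) → not eligible.
Floating Holidays — service 274 days < 2 years (≈730 days) ✗ → not eligible.
Short-Term Disability — service 274 days ≥ 120 days ✓; site Albany ✗ (not Leeds, Madison, or Richmond) → not eligible.
Education Assistance — service 274 days ≥ 90 days ✓; 40 hrs/wk ≥ 40 ✓; grade G3 ≥ G3 ✓; rating 5 ≥ 3 ✓ → eligible.
Legal Services Plan — status temporary ✓ (not excluded); service 274 days ≥ 6 months (≈180 days) ✓; grade G3 < G7 ✗ → not eligible.
Vision Plan — status temporary ✗ (requires full-time, part-time, or seasonal) → not eligible.
Commuter Stipend — status temporary ✓; service 274 days < 18 months (≈540 days) ✗ → not eligible.
401(k) Company Match — status temporary ✓; service 274 days ≥ 30 days ✓; age 61 ≥ 18 ✓; 40 hrs/wk ≥ 32 ✓; grade G3 ≥ G2 ✓ → eligible.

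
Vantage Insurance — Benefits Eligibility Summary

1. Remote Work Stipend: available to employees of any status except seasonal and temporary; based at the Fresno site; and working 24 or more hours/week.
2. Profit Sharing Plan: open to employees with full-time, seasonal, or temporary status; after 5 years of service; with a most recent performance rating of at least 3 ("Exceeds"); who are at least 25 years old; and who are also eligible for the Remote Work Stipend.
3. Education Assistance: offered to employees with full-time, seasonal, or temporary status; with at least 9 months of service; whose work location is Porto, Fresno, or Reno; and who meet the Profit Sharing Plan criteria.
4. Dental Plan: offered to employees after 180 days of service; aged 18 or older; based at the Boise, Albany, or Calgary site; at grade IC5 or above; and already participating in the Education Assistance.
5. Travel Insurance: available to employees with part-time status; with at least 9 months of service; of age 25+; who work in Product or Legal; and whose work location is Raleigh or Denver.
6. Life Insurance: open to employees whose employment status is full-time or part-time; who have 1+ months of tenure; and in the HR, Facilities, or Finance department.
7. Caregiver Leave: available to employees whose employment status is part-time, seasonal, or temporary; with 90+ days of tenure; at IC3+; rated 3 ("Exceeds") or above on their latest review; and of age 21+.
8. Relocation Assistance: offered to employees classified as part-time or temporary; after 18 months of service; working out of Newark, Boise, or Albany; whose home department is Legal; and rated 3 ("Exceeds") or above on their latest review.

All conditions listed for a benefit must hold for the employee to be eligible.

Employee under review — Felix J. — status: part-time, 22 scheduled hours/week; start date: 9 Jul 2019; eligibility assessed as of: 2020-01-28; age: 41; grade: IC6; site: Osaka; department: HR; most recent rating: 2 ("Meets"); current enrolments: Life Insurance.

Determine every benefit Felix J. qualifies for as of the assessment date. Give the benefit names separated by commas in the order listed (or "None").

Service from 9 Jul 2019 to 2020-01-28: 203 days.
Remote Work Stipend — status part-time ✓ (not excluded); site Osaka ✗ (not Fresno) → not eligible.
Profit Sharing Plan — status part-time ✗ (requires full-time, seasonal, or temporary) → not eligible.
Education Assistance — status part-time ✗ (requires full-time, seasonal, or temporary) → not eligible.
Dental Plan — service 203 days ≥ 180 days ✓; age 41 ≥ 18 ✓; site Osaka ✗ (not Boise, Albany, or Calgary) → not eligible.
Travel Insurance — status part-time ✓; service 203 days < 9 months (≈270 days) ✗ → not eligible.
Life Insurance — status part-time ✓; service 203 days ≥ 1 month (≈30 days) ✓; dept HR ✓ → eligible.
Caregiver Leave — status part-time ✓; service 203 days ≥ 90 days ✓; grade IC6 ≥ IC3 ✓; rating 2 < 3 ✗ → not eligible.
Relocation Assistance — status part-time ✓; service 203 days < 18 months (≈540 days) ✗ → not eligible.

Life Insurance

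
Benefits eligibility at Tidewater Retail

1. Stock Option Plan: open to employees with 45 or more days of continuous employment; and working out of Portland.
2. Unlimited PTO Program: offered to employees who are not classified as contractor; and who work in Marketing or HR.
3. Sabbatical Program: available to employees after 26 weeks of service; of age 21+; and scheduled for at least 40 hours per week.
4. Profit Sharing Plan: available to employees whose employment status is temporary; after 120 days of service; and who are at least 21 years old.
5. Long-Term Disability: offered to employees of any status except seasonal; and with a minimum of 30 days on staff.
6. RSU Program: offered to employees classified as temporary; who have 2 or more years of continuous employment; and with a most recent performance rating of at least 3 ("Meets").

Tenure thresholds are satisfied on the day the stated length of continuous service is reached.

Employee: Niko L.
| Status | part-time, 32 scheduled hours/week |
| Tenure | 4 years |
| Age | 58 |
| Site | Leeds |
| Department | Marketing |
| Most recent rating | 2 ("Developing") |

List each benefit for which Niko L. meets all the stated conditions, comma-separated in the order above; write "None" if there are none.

Unlimited PTO Program, Long-Term Disability

Stock Option Plan — service 4 years ≥ 45 days ✓; site Leeds ✗ (not Portland) → not eligible.
Unlimited PTO Program — status part-time ✓ (not excluded); dept Marketing ✓ → eligible.
Sabbatical Program — service 4 years ≥ 26 weeks (≈182 days) ✓; age 58 ≥ 21 ✓; 32 hrs/wk < 40 ✗ → not eligible.
Profit Sharing Plan — status part-time ✗ (requires temporary) → not eligible.
Long-Term Disability — status part-time ✓ (not excluded); service 4 years ≥ 30 days ✓ → eligible.
RSU Program — status part-time ✗ (requires temporary) → not eligible.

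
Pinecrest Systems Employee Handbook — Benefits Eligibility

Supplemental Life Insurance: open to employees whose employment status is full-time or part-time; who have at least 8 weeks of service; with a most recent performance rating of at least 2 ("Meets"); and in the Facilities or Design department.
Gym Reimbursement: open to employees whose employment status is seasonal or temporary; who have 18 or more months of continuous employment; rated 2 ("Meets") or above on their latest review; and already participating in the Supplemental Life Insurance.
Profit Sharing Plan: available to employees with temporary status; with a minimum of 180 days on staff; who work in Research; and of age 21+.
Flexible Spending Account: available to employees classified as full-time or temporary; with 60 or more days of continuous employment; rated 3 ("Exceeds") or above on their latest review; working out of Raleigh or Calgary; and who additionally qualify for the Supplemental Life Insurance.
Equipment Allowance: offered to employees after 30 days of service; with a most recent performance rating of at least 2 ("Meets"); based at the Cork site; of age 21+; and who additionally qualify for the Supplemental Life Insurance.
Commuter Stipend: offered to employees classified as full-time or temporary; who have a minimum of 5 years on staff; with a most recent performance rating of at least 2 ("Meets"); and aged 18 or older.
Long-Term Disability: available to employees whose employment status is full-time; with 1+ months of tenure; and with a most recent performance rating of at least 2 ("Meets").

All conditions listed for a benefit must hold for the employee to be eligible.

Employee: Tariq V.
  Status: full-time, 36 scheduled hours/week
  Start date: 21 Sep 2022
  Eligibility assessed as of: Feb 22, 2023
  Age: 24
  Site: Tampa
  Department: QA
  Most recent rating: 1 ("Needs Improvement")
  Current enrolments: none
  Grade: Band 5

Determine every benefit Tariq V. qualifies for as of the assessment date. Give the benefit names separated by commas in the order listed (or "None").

Service from 21 Sep 2022 to Feb 22, 2023: 154 days.
Supplemental Life Insurance — status full-time ✓; service 154 days ≥ 8 weeks (≈56 days) ✓; rating 1 < 2 ✗ → not eligible.
Gym Reimbursement — status full-time ✗ (requires seasonal or temporary) → not eligible.
Profit Sharing Plan — status full-time ✗ (requires temporary) → not eligible.
Flexible Spending Account — status full-time ✓; service 154 days ≥ 60 days ✓; rating 1 < 3 ✗ → not eligible.
Equipment Allowance — service 154 days ≥ 30 days ✓; rating 1 < 2 ✗ → not eligible.
Commuter Stipend — status full-time ✓; service 154 days < 5 years (≈1825 days) ✗ → not eligible.
Long-Term Disability — status full-time ✓; service 154 days ≥ 1 month (≈30 days) ✓; rating 1 < 2 ✗ → not eligible.

None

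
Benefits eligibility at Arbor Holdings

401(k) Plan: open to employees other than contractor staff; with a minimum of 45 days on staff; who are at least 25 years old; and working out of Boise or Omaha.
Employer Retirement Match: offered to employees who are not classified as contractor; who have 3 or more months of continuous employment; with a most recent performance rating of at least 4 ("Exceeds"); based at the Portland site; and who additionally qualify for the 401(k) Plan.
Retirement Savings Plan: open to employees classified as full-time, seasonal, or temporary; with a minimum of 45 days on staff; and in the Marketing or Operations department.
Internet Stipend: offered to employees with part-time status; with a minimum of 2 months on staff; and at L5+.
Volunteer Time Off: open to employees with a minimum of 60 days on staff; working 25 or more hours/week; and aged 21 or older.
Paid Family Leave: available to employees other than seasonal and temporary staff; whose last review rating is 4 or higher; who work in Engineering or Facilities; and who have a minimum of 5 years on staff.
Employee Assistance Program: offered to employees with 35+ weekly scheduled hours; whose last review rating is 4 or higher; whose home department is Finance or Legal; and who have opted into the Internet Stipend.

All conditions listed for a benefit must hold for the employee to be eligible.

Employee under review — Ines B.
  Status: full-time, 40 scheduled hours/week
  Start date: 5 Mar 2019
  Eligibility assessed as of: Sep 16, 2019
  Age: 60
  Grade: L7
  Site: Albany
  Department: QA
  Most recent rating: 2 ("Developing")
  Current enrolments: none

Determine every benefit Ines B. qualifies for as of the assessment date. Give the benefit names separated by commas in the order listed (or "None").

Volunteer Time Off

Service from 5 Mar 2019 to Sep 16, 2019: 195 days.
401(k) Plan — status full-time ✓ (not excluded); service 195 days ≥ 45 days ✓; age 60 ≥ 25 ✓; site Albany ✗ (not Boise or Omaha) → not eligible.
Employer Retirement Match — status full-time ✓ (not excluded); service 195 days ≥ 3 months (≈90 days) ✓; rating 2 < 4 ✗ → not eligible.
Retirement Savings Plan — status full-time ✓; service 195 days ≥ 45 days ✓; dept QA ✗ → not eligible.
Internet Stipend — status full-time ✗ (requires part-time) → not eligible.
Volunteer Time Off — service 195 days ≥ 60 days ✓; 40 hrs/wk ≥ 25 ✓; age 60 ≥ 21 ✓ → eligible.
Paid Family Leave — status full-time ✓ (not excluded); rating 2 < 4 ✗ → not eligible.
Employee Assistance Program — 40 hrs/wk ≥ 35 ✓; rating 2 < 4 ✗ → not eligible.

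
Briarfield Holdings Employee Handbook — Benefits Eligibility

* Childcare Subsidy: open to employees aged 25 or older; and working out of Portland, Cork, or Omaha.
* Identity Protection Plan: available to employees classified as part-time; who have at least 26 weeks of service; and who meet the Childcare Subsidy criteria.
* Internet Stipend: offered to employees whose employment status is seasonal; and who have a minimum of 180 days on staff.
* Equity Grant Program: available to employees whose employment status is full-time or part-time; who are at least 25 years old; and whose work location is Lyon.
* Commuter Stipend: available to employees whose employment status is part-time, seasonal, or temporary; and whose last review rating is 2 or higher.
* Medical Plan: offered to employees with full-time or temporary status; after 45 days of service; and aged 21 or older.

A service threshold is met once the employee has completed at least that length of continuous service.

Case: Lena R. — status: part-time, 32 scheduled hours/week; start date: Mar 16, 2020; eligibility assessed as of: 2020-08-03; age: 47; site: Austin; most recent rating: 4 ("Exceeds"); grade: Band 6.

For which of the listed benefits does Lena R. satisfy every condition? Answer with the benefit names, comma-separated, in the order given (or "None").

Commuter Stipend

Service from Mar 16, 2020 to 2020-08-03: 140 days.
Childcare Subsidy — age 47 ≥ 25 ✓; site Austin ✗ (not Portland, Cork, or Omaha) → not eligible.
Identity Protection Plan — status part-time ✓; service 140 days < 26 weeks (≈182 days) ✗ → not eligible.
Internet Stipend — status part-time ✗ (requires seasonal) → not eligible.
Equity Grant Program — status part-time ✓; age 47 ≥ 25 ✓; site Austin ✗ (not Lyon) → not eligible.
Commuter Stipend — status part-time ✓; rating 4 ≥ 2 ✓ → eligible.
Medical Plan — status part-time ✗ (requires full-time or temporary) → not eligible.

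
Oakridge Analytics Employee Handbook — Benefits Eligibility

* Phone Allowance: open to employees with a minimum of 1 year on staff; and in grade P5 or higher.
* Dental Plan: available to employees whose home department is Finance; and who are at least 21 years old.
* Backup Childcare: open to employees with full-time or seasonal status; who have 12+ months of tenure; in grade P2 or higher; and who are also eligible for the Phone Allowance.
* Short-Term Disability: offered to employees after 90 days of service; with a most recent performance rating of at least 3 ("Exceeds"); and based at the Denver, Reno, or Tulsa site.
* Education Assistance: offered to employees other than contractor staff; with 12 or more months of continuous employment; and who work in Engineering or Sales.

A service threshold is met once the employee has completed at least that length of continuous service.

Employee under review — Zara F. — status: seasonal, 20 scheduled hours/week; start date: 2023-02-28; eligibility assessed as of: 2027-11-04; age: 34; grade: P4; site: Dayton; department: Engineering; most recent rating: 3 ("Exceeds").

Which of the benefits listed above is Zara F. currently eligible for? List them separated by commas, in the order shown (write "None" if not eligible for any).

Service from 2023-02-28 to 2027-11-04: 1710 days.
Phone Allowance — service 1710 days ≥ 1 year (≈365 days) ✓; grade P4 < P5 ✗ → not eligible.
Dental Plan — dept Engineering ✗ → not eligible.
Backup Childcare — status seasonal ✓; service 1710 days ≥ 12 months (≈360 days) ✓; grade P4 ≥ P2 ✓; not eligible for Phone Allowance ✗ → not eligible.
Short-Term Disability — service 1710 days ≥ 90 days ✓; rating 3 ≥ 3 ✓; site Dayton ✗ (not Denver, Reno, or Tulsa) → not eligible.
Education Assistance — status seasonal ✓ (not excluded); service 1710 days ≥ 12 months (≈360 days) ✓; dept Engineering ✓ → eligible.

Education Assistance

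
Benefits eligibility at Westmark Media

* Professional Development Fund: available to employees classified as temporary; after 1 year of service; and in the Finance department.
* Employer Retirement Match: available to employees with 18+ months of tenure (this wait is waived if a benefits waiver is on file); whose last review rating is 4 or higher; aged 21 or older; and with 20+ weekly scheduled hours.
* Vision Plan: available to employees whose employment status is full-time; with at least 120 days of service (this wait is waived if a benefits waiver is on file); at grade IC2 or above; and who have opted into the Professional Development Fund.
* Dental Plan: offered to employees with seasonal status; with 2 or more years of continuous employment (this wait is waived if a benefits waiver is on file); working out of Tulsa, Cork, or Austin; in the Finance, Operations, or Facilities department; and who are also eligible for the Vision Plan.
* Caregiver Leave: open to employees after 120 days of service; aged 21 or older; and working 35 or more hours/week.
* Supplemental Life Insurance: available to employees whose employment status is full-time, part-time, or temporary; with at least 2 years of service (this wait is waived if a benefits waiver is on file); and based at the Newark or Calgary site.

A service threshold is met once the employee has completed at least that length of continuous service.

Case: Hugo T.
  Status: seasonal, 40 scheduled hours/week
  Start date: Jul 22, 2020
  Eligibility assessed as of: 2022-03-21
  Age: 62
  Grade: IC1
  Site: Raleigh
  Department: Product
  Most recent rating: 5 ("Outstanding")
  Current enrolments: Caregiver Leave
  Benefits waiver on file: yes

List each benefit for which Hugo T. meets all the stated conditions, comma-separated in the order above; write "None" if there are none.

Employer Retirement Match, Caregiver Leave

Service from Jul 22, 2020 to 2022-03-21: 607 days.
Professional Development Fund — status seasonal ✗ (requires temporary) → not eligible.
Employer Retirement Match — benefits waiver on file ✓; rating 5 ≥ 4 ✓; age 62 ≥ 21 ✓; 40 hrs/wk ≥ 20 ✓ → eligible.
Vision Plan — status seasonal ✗ (requires full-time) → not eligible.
Dental Plan — status seasonal ✓; benefits waiver on file ✓; site Raleigh ✗ (not Tulsa, Cork, or Austin) → not eligible.
Caregiver Leave — service 607 days ≥ 120 days ✓; age 62 ≥ 21 ✓; 40 hrs/wk ≥ 35 ✓ → eligible.
Supplemental Life Insurance — status seasonal ✗ (requires full-time, part-time, or temporary) → not eligible.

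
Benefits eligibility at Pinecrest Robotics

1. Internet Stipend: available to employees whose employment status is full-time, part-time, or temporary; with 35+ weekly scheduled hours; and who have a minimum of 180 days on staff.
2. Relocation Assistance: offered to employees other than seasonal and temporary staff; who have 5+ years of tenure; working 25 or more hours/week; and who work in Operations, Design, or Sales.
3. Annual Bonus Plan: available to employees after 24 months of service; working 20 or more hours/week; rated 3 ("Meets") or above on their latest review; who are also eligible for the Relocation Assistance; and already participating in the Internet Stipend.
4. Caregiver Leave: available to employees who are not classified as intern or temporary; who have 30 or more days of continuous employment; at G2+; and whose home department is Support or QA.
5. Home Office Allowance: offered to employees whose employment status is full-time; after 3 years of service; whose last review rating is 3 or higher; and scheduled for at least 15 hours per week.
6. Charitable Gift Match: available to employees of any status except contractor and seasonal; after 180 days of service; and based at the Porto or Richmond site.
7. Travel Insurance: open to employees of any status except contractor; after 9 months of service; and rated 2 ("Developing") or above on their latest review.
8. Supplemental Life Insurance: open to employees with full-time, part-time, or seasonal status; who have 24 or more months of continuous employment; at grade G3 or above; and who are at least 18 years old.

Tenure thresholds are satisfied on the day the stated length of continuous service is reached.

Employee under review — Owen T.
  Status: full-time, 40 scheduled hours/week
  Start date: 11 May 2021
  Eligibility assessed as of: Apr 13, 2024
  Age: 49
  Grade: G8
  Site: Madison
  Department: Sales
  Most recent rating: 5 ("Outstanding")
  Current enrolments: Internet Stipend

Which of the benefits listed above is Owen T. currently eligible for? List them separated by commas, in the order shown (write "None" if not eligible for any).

Internet Stipend, Travel Insurance, Supplemental Life Insurance

Service from 11 May 2021 to Apr 13, 2024: 1068 days.
Internet Stipend — status full-time ✓; 40 hrs/wk ≥ 35 ✓; service 1068 days ≥ 180 days ✓ → eligible.
Relocation Assistance — status full-time ✓ (not excluded); service 1068 days < 5 years (≈1825 days) ✗ → not eligible.
Annual Bonus Plan — service 1068 days ≥ 24 months (≈720 days) ✓; 40 hrs/wk ≥ 20 ✓; rating 5 ≥ 3 ✓; not eligible for Relocation Assistance ✗ → not eligible.
Caregiver Leave — status full-time ✓ (not excluded); service 1068 days ≥ 30 days ✓; grade G8 ≥ G2 ✓; dept Sales ✗ → not eligible.
Home Office Allowance — status full-time ✓; service 1068 days < 3 years (≈1095 days) ✗ → not eligible.
Charitable Gift Match — status full-time ✓ (not excluded); service 1068 days ≥ 180 days ✓; site Madison ✗ (not Porto or Richmond) → not eligible.
Travel Insurance — status full-time ✓ (not excluded); service 1068 days ≥ 9 months (≈270 days) ✓; rating 5 ≥ 2 ✓ → eligible.
Supplemental Life Insurance — status full-time ✓; service 1068 days ≥ 24 months (≈720 days) ✓; grade G8 ≥ G3 ✓; age 49 ≥ 18 ✓ → eligible.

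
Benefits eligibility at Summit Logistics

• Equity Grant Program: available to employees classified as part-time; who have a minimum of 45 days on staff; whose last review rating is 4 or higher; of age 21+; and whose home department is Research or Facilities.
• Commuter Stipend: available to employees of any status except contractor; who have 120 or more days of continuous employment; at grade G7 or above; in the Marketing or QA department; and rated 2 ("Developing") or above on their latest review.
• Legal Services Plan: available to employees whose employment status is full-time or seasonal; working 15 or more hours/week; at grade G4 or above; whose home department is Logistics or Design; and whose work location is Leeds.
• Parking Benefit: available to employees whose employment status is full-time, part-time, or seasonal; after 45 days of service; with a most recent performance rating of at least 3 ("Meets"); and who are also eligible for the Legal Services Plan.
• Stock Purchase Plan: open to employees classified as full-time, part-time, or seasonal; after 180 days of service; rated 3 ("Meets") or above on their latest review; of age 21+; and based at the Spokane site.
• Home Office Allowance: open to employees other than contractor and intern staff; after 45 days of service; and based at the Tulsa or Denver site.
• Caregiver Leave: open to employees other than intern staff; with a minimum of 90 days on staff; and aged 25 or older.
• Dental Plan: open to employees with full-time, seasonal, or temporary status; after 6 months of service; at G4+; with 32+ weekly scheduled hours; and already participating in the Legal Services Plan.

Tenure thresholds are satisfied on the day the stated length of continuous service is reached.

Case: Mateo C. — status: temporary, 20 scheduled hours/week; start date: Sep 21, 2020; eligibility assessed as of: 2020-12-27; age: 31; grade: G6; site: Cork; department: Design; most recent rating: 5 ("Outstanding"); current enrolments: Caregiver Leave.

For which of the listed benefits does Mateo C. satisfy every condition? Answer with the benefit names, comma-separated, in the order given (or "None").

Caregiver Leave

Service from Sep 21, 2020 to 2020-12-27: 97 days.
Equity Grant Program — status temporary ✗ (requires part-time) → not eligible.
Commuter Stipend — status temporary ✓ (not excluded); service 97 days < 120 days ✗ → not eligible.
Legal Services Plan — status temporary ✗ (requires full-time or seasonal) → not eligible.
Parking Benefit — status temporary ✗ (requires full-time, part-time, or seasonal) → not eligible.
Stock Purchase Plan — status temporary ✗ (requires full-time, part-time, or seasonal) → not eligible.
Home Office Allowance — status temporary ✓ (not excluded); service 97 days ≥ 45 days ✓; site Cork ✗ (not Tulsa or Denver) → not eligible.
Caregiver Leave — status temporary ✓ (not excluded); service 97 days ≥ 90 days ✓; age 31 ≥ 25 ✓ → eligible.
Dental Plan — status temporary ✓; service 97 days < 6 months (≈180 days) ✗ → not eligible.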